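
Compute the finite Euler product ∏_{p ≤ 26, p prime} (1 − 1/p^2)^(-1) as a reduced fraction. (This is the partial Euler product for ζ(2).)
∏ = 718188003533/440301256704

The primes p ≤ 26 are [2, 3, 5, 7, 11, 13, 17, 19, 23]. For each prime, (1 − 1/p^2)^(-1) = p^2 / (p^2 − 1). The product is (1 − 1/2^2)^(-1), (1 − 1/3^2)^(-1), (1 − 1/5^2)^(-1), (1 − 1/7^2)^(-1), (1 − 1/11^2)^(-1), (1 − 1/13^2)^(-1), (1 − 1/17^2)^(-1), (1 − 1/19^2)^(-1), (1 − 1/23^2)^(-1) = ∏ p^2 / (p^2 − 1) = 718188003533/440301256704.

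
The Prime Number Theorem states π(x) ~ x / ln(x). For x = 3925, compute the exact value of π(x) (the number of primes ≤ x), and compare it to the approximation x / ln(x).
π(3925) = 544;  x/ln(x) ≈ 474.31;  relative error ≈ 12.81%.

Directly count primes up to 3925: π(3925) = 544. The PNT approximation gives 3925/ln(3925) ≈ 3925/8.27512 ≈ 474.31. Relative error (π(x) − x/ln(x)) / π(x) ≈ 12.81%; the approximation is known to undercount slightly (Li(x) is a better estimate).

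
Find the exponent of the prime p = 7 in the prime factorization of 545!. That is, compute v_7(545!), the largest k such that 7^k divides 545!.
v_7(545!) = 89

Legendre's formula: v_p(n!) = Σ_{k ≥ 1} ⌊n / p^k⌋. For p = 7, n = 545, the terms are:
  ⌊545/7^1⌋ = ⌊545/7⌋ = 77
  ⌊545/7^2⌋ = ⌊545/49⌋ = 11
  ⌊545/7^3⌋ = ⌊545/343⌋ = 1
(the next term ⌊545/7^4⌋ = 0, terminating the sum). Summing: v_7(545!) = 77 + 11 + 1 = 89.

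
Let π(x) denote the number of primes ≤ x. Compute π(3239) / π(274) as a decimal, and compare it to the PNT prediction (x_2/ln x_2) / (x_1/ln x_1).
π(3239)/π(274) = 457/58 ≈ 7.8793;  PNT prediction ≈ 8.2090.

π(274) = 58 and π(3239) = 457, so π(3239)/π(274) ≈ 7.8793. The PNT-predicted ratio is (3239/ln(3239)) / (274/ln(274)) ≈ 8.2090. The two agree to within a few percent, as expected.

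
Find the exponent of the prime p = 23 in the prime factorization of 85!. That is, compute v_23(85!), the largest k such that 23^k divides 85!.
v_23(85!) = 3

Legendre's formula: v_p(n!) = Σ_{k ≥ 1} ⌊n / p^k⌋. For p = 23, n = 85, the terms are:
  ⌊85/23^1⌋ = ⌊85/23⌋ = 3
(the next term ⌊85/23^2⌋ = 0, terminating the sum). Summing: v_23(85!) = 3 = 3.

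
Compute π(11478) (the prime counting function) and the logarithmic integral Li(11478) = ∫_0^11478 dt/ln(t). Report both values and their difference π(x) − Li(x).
π(11478) = 1383;  Li(11478) ≈ 1405.39;  π(x) − Li(x) ≈ -22.39.

Direct count of primes ≤ 11478 gives π(11478) = 1383. Numerical evaluation of the logarithmic integral gives Li(11478) ≈ 1405.39. The difference π(x) − Li(x) ≈ -22.39 is typically negative for small/moderate x (Li(x) overestimates), though Littlewood's theorem shows this sign changes infinitely often.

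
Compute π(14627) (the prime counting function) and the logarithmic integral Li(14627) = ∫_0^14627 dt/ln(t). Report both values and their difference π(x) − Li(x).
π(14627) = 1712;  Li(14627) ≈ 1737.78;  π(x) − Li(x) ≈ -25.78.

Direct count of primes ≤ 14627 gives π(14627) = 1712. Numerical evaluation of the logarithmic integral gives Li(14627) ≈ 1737.78. The difference π(x) − Li(x) ≈ -25.78 is typically negative for small/moderate x (Li(x) overestimates), though Littlewood's theorem shows this sign changes infinitely often.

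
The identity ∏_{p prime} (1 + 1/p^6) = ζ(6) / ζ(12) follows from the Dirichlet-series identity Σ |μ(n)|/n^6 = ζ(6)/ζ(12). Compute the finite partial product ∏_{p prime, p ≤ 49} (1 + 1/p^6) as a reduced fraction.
∏ = 862155056480201047883460386910418315829132841121015872043175453729006428800800000/847666095717512475523225986389496867701830685289319692004055511811488189213173229

The primes p ≤ 49 are [2, 3, 5, 7, 11, 13, 17, 19, 23, 29, 31, 37, 41, 43, 47]. For each, (1 + 1/p^6) = (p^6 + 1)/p^6. Multiplying these fractions over p ∈ [2, 3, 5, 7, 11, 13, 17, 19, 23, 29, 31, 37, 41, 43, 47] gives 862155056480201047883460386910418315829132841121015872043175453729006428800800000/847666095717512475523225986389496867701830685289319692004055511811488189213173229. (In the limit P → ∞ this tends to ζ(6)/ζ(12).)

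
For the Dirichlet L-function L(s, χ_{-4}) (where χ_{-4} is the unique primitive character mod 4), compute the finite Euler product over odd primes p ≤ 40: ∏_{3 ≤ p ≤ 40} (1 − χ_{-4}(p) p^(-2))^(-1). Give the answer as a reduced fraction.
∏ = 136633422149134339/149104402366464000

The odd primes p ≤ 40 are [3, 5, 7, 11, 13, 17, 19, 23, 29, 31, 37]. For each, χ(p) = 1 if p ≡ 1 mod 4, χ(p) = −1 if p ≡ 3 mod 4. Taking (1 − χ(p)/p^2)^(-1) = p^2/(p^2 − χ(p)): (1 − (-1)/3^2)^(-1) · (1 − (1)/5^2)^(-1) · (1 − (-1)/7^2)^(-1) · (1 − (-1)/11^2)^(-1) · (1 − (1)/13^2)^(-1) · (1 − (1)/17^2)^(-1) · (1 − (-1)/19^2)^(-1) · (1 − (-1)/23^2)^(-1) · (1 − (1)/29^2)^(-1) · (1 − (-1)/31^2)^(-1) · (1 − (1)/37^2)^(-1) = 136633422149134339/149104402366464000.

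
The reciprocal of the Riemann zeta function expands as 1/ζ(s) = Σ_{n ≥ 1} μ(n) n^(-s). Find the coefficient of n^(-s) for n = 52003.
μ(52003) = 1

Factor n = 52003 = 7 · 17 · 19 · 23. μ(n) = 0 if any exponent ≥ 2 (not squarefree); otherwise μ(n) = (−1)^{ω(n)} where ω(n) is the number of distinct prime factors. Applying: μ(52003) = 1.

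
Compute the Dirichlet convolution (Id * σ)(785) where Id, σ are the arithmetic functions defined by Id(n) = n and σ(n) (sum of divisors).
(Id * σ)(785) = 3465

Divisors of 785: [1, 5, 157, 785]. For each d | 785:
  d = 1: Id(1) · σ(785/1) = 1 · 948 = 948
  d = 5: Id(5) · σ(785/5) = 5 · 158 = 790
  d = 157: Id(157) · σ(785/157) = 157 · 6 = 942
  d = 785: Id(785) · σ(785/785) = 785 · 1 = 785
Summing: (Id * σ)(785) = 948 + 790 + 942 + 785 = 3465.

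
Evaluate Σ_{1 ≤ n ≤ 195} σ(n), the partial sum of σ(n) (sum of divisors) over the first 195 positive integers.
Σ_{n ≤ 195} σ(n) = 31314

Compute σ(n) for each 1 ≤ n ≤ 195: σ(1) = 1, σ(2) = 3, σ(3) = 4, σ(4) = 7, σ(5) = 6, σ(6) = 12, σ(7) = 8, σ(8) = 15, σ(9) = 13, σ(10) = 18, σ(11) = 12, σ(12) = 28, σ(13) = 14, σ(14) = 24, σ(15) = 24, σ(16) = 31, σ(17) = 18, σ(18) = 39, σ(19) = 20, σ(20) = 42, σ(21) = 32, σ(22) = 36, σ(23) = 24, σ(24) = 60, σ(25) = 31, σ(26) = 42, σ(27) = 40, σ(28) = 56, σ(29) = 30, σ(30) = 72, σ(31) = 32, σ(32) = 63, σ(33) = 48, σ(34) = 54, σ(35) = 48, σ(36) = 91, σ(37) = 38, σ(38) = 60, σ(39) = 56, σ(40) = 90, σ(41) = 42, σ(42) = 96, σ(43) = 44, σ(44) = 84, σ(45) = 78, σ(46) = 72, σ(47) = 48, σ(48) = 124, σ(49) = 57, σ(50) = 93, σ(51) = 72, σ(52) = 98, σ(53) = 54, σ(54) = 120, σ(55) = 72, σ(56) = 120, σ(57) = 80, σ(58) = 90, σ(59) = 60, σ(60) = 168, σ(61) = 62, σ(62) = 96, σ(63) = 104, σ(64) = 127, σ(65) = 84, σ(66) = 144, σ(67) = 68, σ(68) = 126, σ(69) = 96, σ(70) = 144, σ(71) = 72, σ(72) = 195, σ(73) = 74, σ(74) = 114, σ(75) = 124, σ(76) = 140, σ(77) = 96, σ(78) = 168, σ(79) = 80, σ(80) = 186, σ(81) = 121, σ(82) = 126, σ(83) = 84, σ(84) = 224, σ(85) = 108, σ(86) = 132, σ(87) = 120, σ(88) = 180, σ(89) = 90, σ(90) = 234, σ(91) = 112, σ(92) = 168, σ(93) = 128, σ(94) = 144, σ(95) = 120, σ(96) = 252, σ(97) = 98, σ(98) = 171, σ(99) = 156, σ(100) = 217, σ(101) = 102, σ(102) = 216, σ(103) = 104, σ(104) = 210, σ(105) = 192, σ(106) = 162, σ(107) = 108, σ(108) = 280, σ(109) = 110, σ(110) = 216, σ(111) = 152, σ(112) = 248, σ(113) = 114, σ(114) = 240, σ(115) = 144, σ(116) = 210, σ(117) = 182, σ(118) = 180, σ(119) = 144, σ(120) = 360, σ(121) = 133, σ(122) = 186, σ(123) = 168, σ(124) = 224, σ(125) = 156, σ(126) = 312, σ(127) = 128, σ(128) = 255, σ(129) = 176, σ(130) = 252, σ(131) = 132, σ(132) = 336, σ(133) = 160, σ(134) = 204, σ(135) = 240, σ(136) = 270, σ(137) = 138, σ(138) = 288, σ(139) = 140, σ(140) = 336, σ(141) = 192, σ(142) = 216, σ(143) = 168, σ(144) = 403, σ(145) = 180, σ(146) = 222, σ(147) = 228, σ(148) = 266, σ(149) = 150, σ(150) = 372, σ(151) = 152, σ(152) = 300, σ(153) = 234, σ(154) = 288, σ(155) = 192, σ(156) = 392, σ(157) = 158, σ(158) = 240, σ(159) = 216, σ(160) = 378, σ(161) = 192, σ(162) = 363, σ(163) = 164, σ(164) = 294, σ(165) = 288, σ(166) = 252, σ(167) = 168, σ(168) = 480, σ(169) = 183, σ(170) = 324, σ(171) = 260, σ(172) = 308, σ(173) = 174, σ(174) = 360, σ(175) = 248, σ(176) = 372, σ(177) = 240, σ(178) = 270, σ(179) = 180, σ(180) = 546, σ(181) = 182, σ(182) = 336, σ(183) = 248, σ(184) = 360, σ(185) = 228, σ(186) = 384, σ(187) = 216, σ(188) = 336, σ(189) = 320, σ(190) = 360, σ(191) = 192, σ(192) = 508, σ(193) = 194, σ(194) = 294, σ(195) = 336. Summing all 195 values: 31314. (Average order: Σ_{n ≤ x} σ(n) ~ (π²/12) x². For x = 195, (π²/12)·195² ≈ 31274.31.)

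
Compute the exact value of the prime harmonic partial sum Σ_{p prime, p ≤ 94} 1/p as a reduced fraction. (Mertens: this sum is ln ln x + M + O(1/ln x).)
Σ 1/p = 42605658161771733665696611824842057/23768741896345550770650537601358310

π(94) = 24, so the primes ≤ 94 are [2, 3, 5, 7, 11, 13, 17, 19, 23, 29, 31, 37, 41, 43, 47, 53, 59, 61, 67, 71, 73, 79, 83, 89]. Summing 1/p over these primes: 42605658161771733665696611824842057/23768741896345550770650537601358310 ≈ 1.7925. Mertens estimate ln ln(94) + 0.2615 ≈ 1.7751.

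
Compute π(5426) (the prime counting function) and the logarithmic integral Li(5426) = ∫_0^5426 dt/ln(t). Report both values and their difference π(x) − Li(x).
π(5426) = 716;  Li(5426) ≈ 734.06;  π(x) − Li(x) ≈ -18.06.

Direct count of primes ≤ 5426 gives π(5426) = 716. Numerical evaluation of the logarithmic integral gives Li(5426) ≈ 734.06. The difference π(x) − Li(x) ≈ -18.06 is typically negative for small/moderate x (Li(x) overestimates), though Littlewood's theorem shows this sign changes infinitely often.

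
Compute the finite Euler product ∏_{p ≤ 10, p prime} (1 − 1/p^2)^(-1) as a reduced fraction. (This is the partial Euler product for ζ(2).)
∏ = 1225/768

The primes p ≤ 10 are [2, 3, 5, 7]. For each prime, (1 − 1/p^2)^(-1) = p^2 / (p^2 − 1). The product is (1 − 1/2^2)^(-1), (1 − 1/3^2)^(-1), (1 − 1/5^2)^(-1), (1 − 1/7^2)^(-1) = ∏ p^2 / (p^2 − 1) = 1225/768.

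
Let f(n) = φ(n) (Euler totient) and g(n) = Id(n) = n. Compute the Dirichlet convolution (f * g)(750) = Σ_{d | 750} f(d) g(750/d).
(φ * Id)(750) = 6375

Divisors of 750: [1, 2, 3, 5, 6, 10, 15, 25, 30, 50, 75, 125, 150, 250, 375, 750]. For each d | 750:
  d = 1: φ(1) · Id(750/1) = 1 · 750 = 750
  d = 2: φ(2) · Id(750/2) = 1 · 375 = 375
  d = 3: φ(3) · Id(750/3) = 2 · 250 = 500
  d = 5: φ(5) · Id(750/5) = 4 · 150 = 600
  d = 6: φ(6) · Id(750/6) = 2 · 125 = 250
  d = 10: φ(10) · Id(750/10) = 4 · 75 = 300
  d = 15: φ(15) · Id(750/15) = 8 · 50 = 400
  d = 25: φ(25) · Id(750/25) = 20 · 30 = 600
  d = 30: φ(30) · Id(750/30) = 8 · 25 = 200
  d = 50: φ(50) · Id(750/50) = 20 · 15 = 300
  d = 75: φ(75) · Id(750/75) = 40 · 10 = 400
  d = 125: φ(125) · Id(750/125) = 100 · 6 = 600
  d = 150: φ(150) · Id(750/150) = 40 · 5 = 200
  d = 250: φ(250) · Id(750/250) = 100 · 3 = 300
  d = 375: φ(375) · Id(750/375) = 200 · 2 = 400
  d = 750: φ(750) · Id(750/750) = 200 · 1 = 200
Summing: (φ * Id)(750) = 750 + 375 + 500 + 600 + 250 + 300 + 400 + 600 + 200 + 300 + 400 + 600 + 200 + 300 + 400 + 200 = 6375.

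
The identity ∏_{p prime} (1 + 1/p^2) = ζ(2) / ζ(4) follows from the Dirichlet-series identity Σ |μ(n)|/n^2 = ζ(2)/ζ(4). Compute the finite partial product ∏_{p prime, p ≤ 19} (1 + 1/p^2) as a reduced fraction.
∏ = 6403780000/4257193941

The primes p ≤ 19 are [2, 3, 5, 7, 11, 13, 17, 19]. For each, (1 + 1/p^2) = (p^2 + 1)/p^2. Multiplying these fractions over p ∈ [2, 3, 5, 7, 11, 13, 17, 19] gives 6403780000/4257193941. (In the limit P → ∞ this tends to ζ(2)/ζ(4).)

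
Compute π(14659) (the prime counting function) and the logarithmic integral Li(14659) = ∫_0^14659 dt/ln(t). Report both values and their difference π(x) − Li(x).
π(14659) = 1717;  Li(14659) ≈ 1741.12;  π(x) − Li(x) ≈ -24.12.

Direct count of primes ≤ 14659 gives π(14659) = 1717. Numerical evaluation of the logarithmic integral gives Li(14659) ≈ 1741.12. The difference π(x) − Li(x) ≈ -24.12 is typically negative for small/moderate x (Li(x) overestimates), though Littlewood's theorem shows this sign changes infinitely often.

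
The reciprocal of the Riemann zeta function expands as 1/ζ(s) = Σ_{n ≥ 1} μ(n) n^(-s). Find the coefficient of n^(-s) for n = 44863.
μ(44863) = 1

Factor n = 44863 = 7 · 13 · 17 · 29. μ(n) = 0 if any exponent ≥ 2 (not squarefree); otherwise μ(n) = (−1)^{ω(n)} where ω(n) is the number of distinct prime factors. Applying: μ(44863) = 1.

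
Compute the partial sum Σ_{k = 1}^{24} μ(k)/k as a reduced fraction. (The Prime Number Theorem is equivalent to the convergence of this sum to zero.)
Σ μ(k)/k = -249979/223092870

Values of μ(k) for 1 ≤ k ≤ 24: μ(1) = 1, μ(2) = -1, μ(3) = -1, μ(5) = -1, μ(6) = 1, μ(7) = -1, μ(10) = 1, μ(11) = -1, μ(13) = -1, μ(14) = 1, μ(15) = 1, μ(17) = -1, μ(19) = -1, μ(21) = 1, μ(22) = 1, μ(23) = -1, with μ = 0 on non-squarefree integers. Summing μ(k)/k for k where μ(k) ≠ 0 gives -249979/223092870 ≈ -0.0011. (PNT ⟺ this sum → 0 as n → ∞.)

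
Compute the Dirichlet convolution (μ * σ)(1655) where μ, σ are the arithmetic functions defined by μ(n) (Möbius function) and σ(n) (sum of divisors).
(μ * σ)(1655) = 1655

Divisors of 1655: [1, 5, 331, 1655]. For each d | 1655:
  d = 1: μ(1) · σ(1655/1) = 1 · 1992 = 1992
  d = 5: μ(5) · σ(1655/5) = -1 · 332 = -332
  d = 331: μ(331) · σ(1655/331) = -1 · 6 = -6
  d = 1655: μ(1655) · σ(1655/1655) = 1 · 1 = 1
Summing: (μ * σ)(1655) = 1992 + -332 + -6 + 1 = 1655.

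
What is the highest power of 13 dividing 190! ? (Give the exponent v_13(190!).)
v_13(190!) = 15

Legendre's formula: v_p(n!) = Σ_{k ≥ 1} ⌊n / p^k⌋. For p = 13, n = 190, the terms are:
  ⌊190/13^1⌋ = ⌊190/13⌋ = 14
  ⌊190/13^2⌋ = ⌊190/169⌋ = 1
(the next term ⌊190/13^3⌋ = 0, terminating the sum). Summing: v_13(190!) = 14 + 1 = 15.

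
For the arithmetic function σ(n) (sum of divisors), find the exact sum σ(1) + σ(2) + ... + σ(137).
Σ_{n ≤ 137} σ(n) = 15443

Compute σ(n) for each 1 ≤ n ≤ 137: σ(1) = 1, σ(2) = 3, σ(3) = 4, σ(4) = 7, σ(5) = 6, σ(6) = 12, σ(7) = 8, σ(8) = 15, σ(9) = 13, σ(10) = 18, σ(11) = 12, σ(12) = 28, σ(13) = 14, σ(14) = 24, σ(15) = 24, σ(16) = 31, σ(17) = 18, σ(18) = 39, σ(19) = 20, σ(20) = 42, σ(21) = 32, σ(22) = 36, σ(23) = 24, σ(24) = 60, σ(25) = 31, σ(26) = 42, σ(27) = 40, σ(28) = 56, σ(29) = 30, σ(30) = 72, σ(31) = 32, σ(32) = 63, σ(33) = 48, σ(34) = 54, σ(35) = 48, σ(36) = 91, σ(37) = 38, σ(38) = 60, σ(39) = 56, σ(40) = 90, σ(41) = 42, σ(42) = 96, σ(43) = 44, σ(44) = 84, σ(45) = 78, σ(46) = 72, σ(47) = 48, σ(48) = 124, σ(49) = 57, σ(50) = 93, σ(51) = 72, σ(52) = 98, σ(53) = 54, σ(54) = 120, σ(55) = 72, σ(56) = 120, σ(57) = 80, σ(58) = 90, σ(59) = 60, σ(60) = 168, σ(61) = 62, σ(62) = 96, σ(63) = 104, σ(64) = 127, σ(65) = 84, σ(66) = 144, σ(67) = 68, σ(68) = 126, σ(69) = 96, σ(70) = 144, σ(71) = 72, σ(72) = 195, σ(73) = 74, σ(74) = 114, σ(75) = 124, σ(76) = 140, σ(77) = 96, σ(78) = 168, σ(79) = 80, σ(80) = 186, σ(81) = 121, σ(82) = 126, σ(83) = 84, σ(84) = 224, σ(85) = 108, σ(86) = 132, σ(87) = 120, σ(88) = 180, σ(89) = 90, σ(90) = 234, σ(91) = 112, σ(92) = 168, σ(93) = 128, σ(94) = 144, σ(95) = 120, σ(96) = 252, σ(97) = 98, σ(98) = 171, σ(99) = 156, σ(100) = 217, σ(101) = 102, σ(102) = 216, σ(103) = 104, σ(104) = 210, σ(105) = 192, σ(106) = 162, σ(107) = 108, σ(108) = 280, σ(109) = 110, σ(110) = 216, σ(111) = 152, σ(112) = 248, σ(113) = 114, σ(114) = 240, σ(115) = 144, σ(116) = 210, σ(117) = 182, σ(118) = 180, σ(119) = 144, σ(120) = 360, σ(121) = 133, σ(122) = 186, σ(123) = 168, σ(124) = 224, σ(125) = 156, σ(126) = 312, σ(127) = 128, σ(128) = 255, σ(129) = 176, σ(130) = 252, σ(131) = 132, σ(132) = 336, σ(133) = 160, σ(134) = 204, σ(135) = 240, σ(136) = 270, σ(137) = 138. Summing all 137 values: 15443. (Average order: Σ_{n ≤ x} σ(n) ~ (π²/12) x². For x = 137, (π²/12)·137² ≈ 15436.88.)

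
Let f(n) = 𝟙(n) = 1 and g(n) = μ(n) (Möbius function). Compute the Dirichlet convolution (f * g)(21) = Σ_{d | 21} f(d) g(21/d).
(𝟙 * μ)(21) = 0

Divisors of 21: [1, 3, 7, 21]. For each d | 21:
  d = 1: 𝟙(1) · μ(21/1) = 1 · 1 = 1
  d = 3: 𝟙(3) · μ(21/3) = 1 · -1 = -1
  d = 7: 𝟙(7) · μ(21/7) = 1 · -1 = -1
  d = 21: 𝟙(21) · μ(21/21) = 1 · 1 = 1
Summing: (𝟙 * μ)(21) = 1 + -1 + -1 + 1 = 0.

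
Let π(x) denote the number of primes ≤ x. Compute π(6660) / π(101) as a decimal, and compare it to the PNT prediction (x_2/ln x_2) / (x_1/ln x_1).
π(6660)/π(101) = 858/26 ≈ 33.0000;  PNT prediction ≈ 34.5670.

π(101) = 26 and π(6660) = 858, so π(6660)/π(101) ≈ 33.0000. The PNT-predicted ratio is (6660/ln(6660)) / (101/ln(101)) ≈ 34.5670. The two agree to within a few percent, as expected.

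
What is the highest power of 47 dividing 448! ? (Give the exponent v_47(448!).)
v_47(448!) = 9

Legendre's formula: v_p(n!) = Σ_{k ≥ 1} ⌊n / p^k⌋. For p = 47, n = 448, the terms are:
  ⌊448/47^1⌋ = ⌊448/47⌋ = 9
(the next term ⌊448/47^2⌋ = 0, terminating the sum). Summing: v_47(448!) = 9 = 9.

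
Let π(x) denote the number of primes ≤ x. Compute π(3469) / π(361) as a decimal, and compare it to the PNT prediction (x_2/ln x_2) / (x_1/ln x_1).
π(3469)/π(361) = 487/72 ≈ 6.7639;  PNT prediction ≈ 6.9420.

π(361) = 72 and π(3469) = 487, so π(3469)/π(361) ≈ 6.7639. The PNT-predicted ratio is (3469/ln(3469)) / (361/ln(361)) ≈ 6.9420. The two agree to within a few percent, as expected.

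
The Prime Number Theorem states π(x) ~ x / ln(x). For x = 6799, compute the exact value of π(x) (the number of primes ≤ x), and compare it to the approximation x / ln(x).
π(6799) = 875;  x/ln(x) ≈ 770.47;  relative error ≈ 11.95%.

Directly count primes up to 6799: π(6799) = 875. The PNT approximation gives 6799/ln(6799) ≈ 6799/8.82453 ≈ 770.47. Relative error (π(x) − x/ln(x)) / π(x) ≈ 11.95%; the approximation is known to undercount slightly (Li(x) is a better estimate).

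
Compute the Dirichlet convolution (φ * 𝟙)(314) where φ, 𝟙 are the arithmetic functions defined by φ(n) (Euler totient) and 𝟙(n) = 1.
(φ * 𝟙)(314) = 314

Divisors of 314: [1, 2, 157, 314]. For each d | 314:
  d = 1: φ(1) · 𝟙(314/1) = 1 · 1 = 1
  d = 2: φ(2) · 𝟙(314/2) = 1 · 1 = 1
  d = 157: φ(157) · 𝟙(314/157) = 156 · 1 = 156
  d = 314: φ(314) · 𝟙(314/314) = 156 · 1 = 156
Summing: (φ * 𝟙)(314) = 1 + 1 + 156 + 156 = 314.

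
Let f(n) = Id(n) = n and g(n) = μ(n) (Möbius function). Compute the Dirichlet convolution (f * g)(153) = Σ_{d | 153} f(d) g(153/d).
(Id * μ)(153) = 96

Divisors of 153: [1, 3, 9, 17, 51, 153]. For each d | 153:
  d = 1: Id(1) · μ(153/1) = 1 · 0 = 0
  d = 3: Id(3) · μ(153/3) = 3 · 1 = 3
  d = 9: Id(9) · μ(153/9) = 9 · -1 = -9
  d = 17: Id(17) · μ(153/17) = 17 · 0 = 0
  d = 51: Id(51) · μ(153/51) = 51 · -1 = -51
  d = 153: Id(153) · μ(153/153) = 153 · 1 = 153
Summing: (Id * μ)(153) = 0 + 3 + -9 + 0 + -51 + 153 = 96.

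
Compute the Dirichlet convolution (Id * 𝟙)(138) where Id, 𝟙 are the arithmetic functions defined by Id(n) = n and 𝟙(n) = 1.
(Id * 𝟙)(138) = 288

Divisors of 138: [1, 2, 3, 6, 23, 46, 69, 138]. For each d | 138:
  d = 1: Id(1) · 𝟙(138/1) = 1 · 1 = 1
  d = 2: Id(2) · 𝟙(138/2) = 2 · 1 = 2
  d = 3: Id(3) · 𝟙(138/3) = 3 · 1 = 3
  d = 6: Id(6) · 𝟙(138/6) = 6 · 1 = 6
  d = 23: Id(23) · 𝟙(138/23) = 23 · 1 = 23
  d = 46: Id(46) · 𝟙(138/46) = 46 · 1 = 46
  d = 69: Id(69) · 𝟙(138/69) = 69 · 1 = 69
  d = 138: Id(138) · 𝟙(138/138) = 138 · 1 = 138
Summing: (Id * 𝟙)(138) = 1 + 2 + 3 + 6 + 23 + 46 + 69 + 138 = 288.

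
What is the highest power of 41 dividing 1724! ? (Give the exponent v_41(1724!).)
v_41(1724!) = 43

Legendre's formula: v_p(n!) = Σ_{k ≥ 1} ⌊n / p^k⌋. For p = 41, n = 1724, the terms are:
  ⌊1724/41^1⌋ = ⌊1724/41⌋ = 42
  ⌊1724/41^2⌋ = ⌊1724/1681⌋ = 1
(the next term ⌊1724/41^3⌋ = 0, terminating the sum). Summing: v_41(1724!) = 42 + 1 = 43.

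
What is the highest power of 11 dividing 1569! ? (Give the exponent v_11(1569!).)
v_11(1569!) = 155

Legendre's formula: v_p(n!) = Σ_{k ≥ 1} ⌊n / p^k⌋. For p = 11, n = 1569, the terms are:
  ⌊1569/11^1⌋ = ⌊1569/11⌋ = 142
  ⌊1569/11^2⌋ = ⌊1569/121⌋ = 12
  ⌊1569/11^3⌋ = ⌊1569/1331⌋ = 1
(the next term ⌊1569/11^4⌋ = 0, terminating the sum). Summing: v_11(1569!) = 142 + 12 + 1 = 155.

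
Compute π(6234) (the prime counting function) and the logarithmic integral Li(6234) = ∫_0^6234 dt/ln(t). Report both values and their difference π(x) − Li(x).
π(6234) = 811;  Li(6234) ≈ 827.25;  π(x) − Li(x) ≈ -16.25.

Direct count of primes ≤ 6234 gives π(6234) = 811. Numerical evaluation of the logarithmic integral gives Li(6234) ≈ 827.25. The difference π(x) − Li(x) ≈ -16.25 is typically negative for small/moderate x (Li(x) overestimates), though Littlewood's theorem shows this sign changes infinitely often.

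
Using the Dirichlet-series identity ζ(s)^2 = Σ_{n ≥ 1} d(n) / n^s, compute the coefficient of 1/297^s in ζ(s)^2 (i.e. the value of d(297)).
d(297) = 8

ζ(s)^2 = (Σ 1/m^s)(Σ 1/k^s). The coefficient of 1/n^s in the product is the number of ordered pairs (m, k) with mk = n, which equals d(n). For n = 297, divisors are [1, 3, 9, 11, 27, 33, 99, 297], so d(297) = 8.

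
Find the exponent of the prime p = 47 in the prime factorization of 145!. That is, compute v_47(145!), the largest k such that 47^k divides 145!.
v_47(145!) = 3

Legendre's formula: v_p(n!) = Σ_{k ≥ 1} ⌊n / p^k⌋. For p = 47, n = 145, the terms are:
  ⌊145/47^1⌋ = ⌊145/47⌋ = 3
(the next term ⌊145/47^2⌋ = 0, terminating the sum). Summing: v_47(145!) = 3 = 3.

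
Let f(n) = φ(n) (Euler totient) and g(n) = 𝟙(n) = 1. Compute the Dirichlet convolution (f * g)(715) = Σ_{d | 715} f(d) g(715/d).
(φ * 𝟙)(715) = 715

Divisors of 715: [1, 5, 11, 13, 55, 65, 143, 715]. For each d | 715:
  d = 1: φ(1) · 𝟙(715/1) = 1 · 1 = 1
  d = 5: φ(5) · 𝟙(715/5) = 4 · 1 = 4
  d = 11: φ(11) · 𝟙(715/11) = 10 · 1 = 10
  d = 13: φ(13) · 𝟙(715/13) = 12 · 1 = 12
  d = 55: φ(55) · 𝟙(715/55) = 40 · 1 = 40
  d = 65: φ(65) · 𝟙(715/65) = 48 · 1 = 48
  d = 143: φ(143) · 𝟙(715/143) = 120 · 1 = 120
  d = 715: φ(715) · 𝟙(715/715) = 480 · 1 = 480
Summing: (φ * 𝟙)(715) = 1 + 4 + 10 + 12 + 40 + 48 + 120 + 480 = 715.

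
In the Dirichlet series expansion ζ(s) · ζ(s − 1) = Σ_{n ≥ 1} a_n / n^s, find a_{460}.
σ(460) = 1008

In the product (Σ m^0/m^s)(Σ k / k^s) = Σ (Σ_{d | n} d) / n^s, the coefficient of 1/n^s is σ(n) = Σ_{d | n} d. For n = 460, divisors are [1, 2, 4, 5, 10, 20, 23, 46, 92, 115, 230, 460]; summing: σ(460) = 1008.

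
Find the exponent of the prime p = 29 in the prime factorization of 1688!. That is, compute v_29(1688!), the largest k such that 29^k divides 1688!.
v_29(1688!) = 60

Legendre's formula: v_p(n!) = Σ_{k ≥ 1} ⌊n / p^k⌋. For p = 29, n = 1688, the terms are:
  ⌊1688/29^1⌋ = ⌊1688/29⌋ = 58
  ⌊1688/29^2⌋ = ⌊1688/841⌋ = 2
(the next term ⌊1688/29^3⌋ = 0, terminating the sum). Summing: v_29(1688!) = 58 + 2 = 60.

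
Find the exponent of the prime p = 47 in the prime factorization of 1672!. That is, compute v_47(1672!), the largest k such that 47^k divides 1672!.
v_47(1672!) = 35

Legendre's formula: v_p(n!) = Σ_{k ≥ 1} ⌊n / p^k⌋. For p = 47, n = 1672, the terms are:
  ⌊1672/47^1⌋ = ⌊1672/47⌋ = 35
(the next term ⌊1672/47^2⌋ = 0, terminating the sum). Summing: v_47(1672!) = 35 = 35.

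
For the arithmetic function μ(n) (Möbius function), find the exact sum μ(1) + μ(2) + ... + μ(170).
Σ_{n ≤ 170} μ(n) = -2

Compute μ(n) for each 1 ≤ n ≤ 170: μ(1) = 1, μ(2) = -1, μ(3) = -1, μ(4) = 0, μ(5) = -1, μ(6) = 1, μ(7) = -1, μ(8) = 0, μ(9) = 0, μ(10) = 1, μ(11) = -1, μ(12) = 0, μ(13) = -1, μ(14) = 1, μ(15) = 1, μ(16) = 0, μ(17) = -1, μ(18) = 0, μ(19) = -1, μ(20) = 0, μ(21) = 1, μ(22) = 1, μ(23) = -1, μ(24) = 0, μ(25) = 0, μ(26) = 1, μ(27) = 0, μ(28) = 0, μ(29) = -1, μ(30) = -1, μ(31) = -1, μ(32) = 0, μ(33) = 1, μ(34) = 1, μ(35) = 1, μ(36) = 0, μ(37) = -1, μ(38) = 1, μ(39) = 1, μ(40) = 0, μ(41) = -1, μ(42) = -1, μ(43) = -1, μ(44) = 0, μ(45) = 0, μ(46) = 1, μ(47) = -1, μ(48) = 0, μ(49) = 0, μ(50) = 0, μ(51) = 1, μ(52) = 0, μ(53) = -1, μ(54) = 0, μ(55) = 1, μ(56) = 0, μ(57) = 1, μ(58) = 1, μ(59) = -1, μ(60) = 0, μ(61) = -1, μ(62) = 1, μ(63) = 0, μ(64) = 0, μ(65) = 1, μ(66) = -1, μ(67) = -1, μ(68) = 0, μ(69) = 1, μ(70) = -1, μ(71) = -1, μ(72) = 0, μ(73) = -1, μ(74) = 1, μ(75) = 0, μ(76) = 0, μ(77) = 1, μ(78) = -1, μ(79) = -1, μ(80) = 0, μ(81) = 0, μ(82) = 1, μ(83) = -1, μ(84) = 0, μ(85) = 1, μ(86) = 1, μ(87) = 1, μ(88) = 0, μ(89) = -1, μ(90) = 0, μ(91) = 1, μ(92) = 0, μ(93) = 1, μ(94) = 1, μ(95) = 1, μ(96) = 0, μ(97) = -1, μ(98) = 0, μ(99) = 0, μ(100) = 0, μ(101) = -1, μ(102) = -1, μ(103) = -1, μ(104) = 0, μ(105) = -1, μ(106) = 1, μ(107) = -1, μ(108) = 0, μ(109) = -1, μ(110) = -1, μ(111) = 1, μ(112) = 0, μ(113) = -1, μ(114) = -1, μ(115) = 1, μ(116) = 0, μ(117) = 0, μ(118) = 1, μ(119) = 1, μ(120) = 0, μ(121) = 0, μ(122) = 1, μ(123) = 1, μ(124) = 0, μ(125) = 0, μ(126) = 0, μ(127) = -1, μ(128) = 0, μ(129) = 1, μ(130) = -1, μ(131) = -1, μ(132) = 0, μ(133) = 1, μ(134) = 1, μ(135) = 0, μ(136) = 0, μ(137) = -1, μ(138) = -1, μ(139) = -1, μ(140) = 0, μ(141) = 1, μ(142) = 1, μ(143) = 1, μ(144) = 0, μ(145) = 1, μ(146) = 1, μ(147) = 0, μ(148) = 0, μ(149) = -1, μ(150) = 0, μ(151) = -1, μ(152) = 0, μ(153) = 0, μ(154) = -1, μ(155) = 1, μ(156) = 0, μ(157) = -1, μ(158) = 1, μ(159) = 1, μ(160) = 0, μ(161) = 1, μ(162) = 0, μ(163) = -1, μ(164) = 0, μ(165) = -1, μ(166) = 1, μ(167) = -1, μ(168) = 0, μ(169) = 0, μ(170) = -1. Summing all 170 values: -2. (Mertens function M(x) = Σ_{n ≤ x} μ(n); on average M(x) should be small (PNT ⟺ M(x) = o(x)).)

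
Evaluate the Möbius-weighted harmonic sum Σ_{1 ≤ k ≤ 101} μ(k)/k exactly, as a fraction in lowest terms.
Σ μ(k)/k = 823965756623769369265289008893453993/38810394059749560150010552813417893845

Values of μ(k) for 1 ≤ k ≤ 101: μ(1) = 1, μ(2) = -1, μ(3) = -1, μ(5) = -1, μ(6) = 1, μ(7) = -1, μ(10) = 1, μ(11) = -1, μ(13) = -1, μ(14) = 1, μ(15) = 1, μ(17) = -1, μ(19) = -1, μ(21) = 1, μ(22) = 1, μ(23) = -1, μ(26) = 1, μ(29) = -1, μ(30) = -1, μ(31) = -1, μ(33) = 1, μ(34) = 1, μ(35) = 1, μ(37) = -1, μ(38) = 1, μ(39) = 1, μ(41) = -1, μ(42) = -1, μ(43) = -1, μ(46) = 1, μ(47) = -1, μ(51) = 1, μ(53) = -1, μ(55) = 1, μ(57) = 1, μ(58) = 1, μ(59) = -1, μ(61) = -1, μ(62) = 1, μ(65) = 1, μ(66) = -1, μ(67) = -1, μ(69) = 1, μ(70) = -1, μ(71) = -1, μ(73) = -1, μ(74) = 1, μ(77) = 1, μ(78) = -1, μ(79) = -1, μ(82) = 1, μ(83) = -1, μ(85) = 1, μ(86) = 1, μ(87) = 1, μ(89) = -1, μ(91) = 1, μ(93) = 1, μ(94) = 1, μ(95) = 1, μ(97) = -1, μ(101) = -1, with μ = 0 on non-squarefree integers. Summing μ(k)/k for k where μ(k) ≠ 0 gives 823965756623769369265289008893453993/38810394059749560150010552813417893845 ≈ 0.0212. (PNT ⟺ this sum → 0 as n → ∞.)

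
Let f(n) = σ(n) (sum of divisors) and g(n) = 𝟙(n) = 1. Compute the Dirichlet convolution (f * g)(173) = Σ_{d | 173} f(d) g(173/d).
(σ * 𝟙)(173) = 175

Divisors of 173: [1, 173]. For each d | 173:
  d = 1: σ(1) · 𝟙(173/1) = 1 · 1 = 1
  d = 173: σ(173) · 𝟙(173/173) = 174 · 1 = 174
Summing: (σ * 𝟙)(173) = 1 + 174 = 175.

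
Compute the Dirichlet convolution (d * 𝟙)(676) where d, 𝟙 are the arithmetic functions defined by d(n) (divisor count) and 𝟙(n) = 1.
(d * 𝟙)(676) = 36

Divisors of 676: [1, 2, 4, 13, 26, 52, 169, 338, 676]. For each d | 676:
  d = 1: d(1) · 𝟙(676/1) = 1 · 1 = 1
  d = 2: d(2) · 𝟙(676/2) = 2 · 1 = 2
  d = 4: d(4) · 𝟙(676/4) = 3 · 1 = 3
  d = 13: d(13) · 𝟙(676/13) = 2 · 1 = 2
  d = 26: d(26) · 𝟙(676/26) = 4 · 1 = 4
  d = 52: d(52) · 𝟙(676/52) = 6 · 1 = 6
  d = 169: d(169) · 𝟙(676/169) = 3 · 1 = 3
  d = 338: d(338) · 𝟙(676/338) = 6 · 1 = 6
  d = 676: d(676) · 𝟙(676/676) = 9 · 1 = 9
Summing: (d * 𝟙)(676) = 1 + 2 + 3 + 2 + 4 + 6 + 3 + 6 + 9 = 36.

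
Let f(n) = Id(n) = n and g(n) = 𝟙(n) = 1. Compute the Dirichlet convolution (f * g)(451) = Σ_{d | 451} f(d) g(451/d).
(Id * 𝟙)(451) = 504

Divisors of 451: [1, 11, 41, 451]. For each d | 451:
  d = 1: Id(1) · 𝟙(451/1) = 1 · 1 = 1
  d = 11: Id(11) · 𝟙(451/11) = 11 · 1 = 11
  d = 41: Id(41) · 𝟙(451/41) = 41 · 1 = 41
  d = 451: Id(451) · 𝟙(451/451) = 451 · 1 = 451
Summing: (Id * 𝟙)(451) = 1 + 11 + 41 + 451 = 504.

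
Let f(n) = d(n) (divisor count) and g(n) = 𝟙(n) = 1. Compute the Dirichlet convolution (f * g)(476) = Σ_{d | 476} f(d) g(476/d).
(d * 𝟙)(476) = 54

Divisors of 476: [1, 2, 4, 7, 14, 17, 28, 34, 68, 119, 238, 476]. For each d | 476:
  d = 1: d(1) · 𝟙(476/1) = 1 · 1 = 1
  d = 2: d(2) · 𝟙(476/2) = 2 · 1 = 2
  d = 4: d(4) · 𝟙(476/4) = 3 · 1 = 3
  d = 7: d(7) · 𝟙(476/7) = 2 · 1 = 2
  d = 14: d(14) · 𝟙(476/14) = 4 · 1 = 4
  d = 17: d(17) · 𝟙(476/17) = 2 · 1 = 2
  d = 28: d(28) · 𝟙(476/28) = 6 · 1 = 6
  d = 34: d(34) · 𝟙(476/34) = 4 · 1 = 4
  d = 68: d(68) · 𝟙(476/68) = 6 · 1 = 6
  d = 119: d(119) · 𝟙(476/119) = 4 · 1 = 4
  d = 238: d(238) · 𝟙(476/238) = 8 · 1 = 8
  d = 476: d(476) · 𝟙(476/476) = 12 · 1 = 12
Summing: (d * 𝟙)(476) = 1 + 2 + 3 + 2 + 4 + 2 + 6 + 4 + 6 + 4 + 8 + 12 = 54.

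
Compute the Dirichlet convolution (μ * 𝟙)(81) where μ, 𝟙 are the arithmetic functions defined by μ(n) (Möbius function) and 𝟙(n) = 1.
(μ * 𝟙)(81) = 0

Divisors of 81: [1, 3, 9, 27, 81]. For each d | 81:
  d = 1: μ(1) · 𝟙(81/1) = 1 · 1 = 1
  d = 3: μ(3) · 𝟙(81/3) = -1 · 1 = -1
  d = 9: μ(9) · 𝟙(81/9) = 0 · 1 = 0
  d = 27: μ(27) · 𝟙(81/27) = 0 · 1 = 0
  d = 81: μ(81) · 𝟙(81/81) = 0 · 1 = 0
Summing: (μ * 𝟙)(81) = 1 + -1 + 0 + 0 + 0 = 0.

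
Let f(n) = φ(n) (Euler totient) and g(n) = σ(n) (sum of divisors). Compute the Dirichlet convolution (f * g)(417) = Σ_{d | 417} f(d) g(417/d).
(φ * σ)(417) = 1668

Divisors of 417: [1, 3, 139, 417]. For each d | 417:
  d = 1: φ(1) · σ(417/1) = 1 · 560 = 560
  d = 3: φ(3) · σ(417/3) = 2 · 140 = 280
  d = 139: φ(139) · σ(417/139) = 138 · 4 = 552
  d = 417: φ(417) · σ(417/417) = 276 · 1 = 276
Summing: (φ * σ)(417) = 560 + 280 + 552 + 276 = 1668.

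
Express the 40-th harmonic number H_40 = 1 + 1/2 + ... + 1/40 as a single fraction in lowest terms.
H_40 = 2078178381193813/485721041551200

Direct summation: H_40 = 1 + 1/2 + ... + 1/40. The least common denominator is lcm(1, ..., 40) = 5342931457063200; over this denominator the numerator is 5342931457063200 + 2671465728531600 + 1780977152354400 + 1335732864265800 + 1068586291412640 + 890488576177200 + 763275922437600 + 667866432132900 + 593659050784800 + 534293145706320 + 485721041551200 + 445244288088600 + 410994727466400 + 381637961218800 + 356195430470880 + 333933216066450 + 314290085709600 + 296829525392400 + 281206918792800 + 267146572853160 + 254425307479200 + 242860520775600 + 232301367698400 + 222622144044300 + 213717258282528 + 205497363733200 + 197886350261600 + 190818980609400 + 184239015760800 + 178097715235440 + 172352627647200 + 166966608033225 + 161907013850400 + 157145042854800 + 152655184487520 + 148414762696200 + 144403552893600 + 140603459396400 + 136998242488800 + 133573286426580 = 22859962193131943, so H_40 = 22859962193131943/5342931457063200; reducing by gcd(22859962193131943, 5342931457063200) = 11 gives 2078178381193813/485721041551200 ≈ 4.27854. (The PNT-adjacent estimate ln(40) + γ ≈ 4.26610 matches within O(1/n).)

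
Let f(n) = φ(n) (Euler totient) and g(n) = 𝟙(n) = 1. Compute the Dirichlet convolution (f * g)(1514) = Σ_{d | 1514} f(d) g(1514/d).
(φ * 𝟙)(1514) = 1514

Divisors of 1514: [1, 2, 757, 1514]. For each d | 1514:
  d = 1: φ(1) · 𝟙(1514/1) = 1 · 1 = 1
  d = 2: φ(2) · 𝟙(1514/2) = 1 · 1 = 1
  d = 757: φ(757) · 𝟙(1514/757) = 756 · 1 = 756
  d = 1514: φ(1514) · 𝟙(1514/1514) = 756 · 1 = 756
Summing: (φ * 𝟙)(1514) = 1 + 1 + 756 + 756 = 1514.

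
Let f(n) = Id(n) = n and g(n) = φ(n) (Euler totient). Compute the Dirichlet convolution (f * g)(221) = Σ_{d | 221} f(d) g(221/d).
(Id * φ)(221) = 825

Divisors of 221: [1, 13, 17, 221]. For each d | 221:
  d = 1: Id(1) · φ(221/1) = 1 · 192 = 192
  d = 13: Id(13) · φ(221/13) = 13 · 16 = 208
  d = 17: Id(17) · φ(221/17) = 17 · 12 = 204
  d = 221: Id(221) · φ(221/221) = 221 · 1 = 221
Summing: (Id * φ)(221) = 192 + 208 + 204 + 221 = 825.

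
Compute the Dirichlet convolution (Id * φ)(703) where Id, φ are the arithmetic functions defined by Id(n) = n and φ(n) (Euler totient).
(Id * φ)(703) = 2701

Divisors of 703: [1, 19, 37, 703]. For each d | 703:
  d = 1: Id(1) · φ(703/1) = 1 · 648 = 648
  d = 19: Id(19) · φ(703/19) = 19 · 36 = 684
  d = 37: Id(37) · φ(703/37) = 37 · 18 = 666
  d = 703: Id(703) · φ(703/703) = 703 · 1 = 703
Summing: (Id * φ)(703) = 648 + 684 + 666 + 703 = 2701.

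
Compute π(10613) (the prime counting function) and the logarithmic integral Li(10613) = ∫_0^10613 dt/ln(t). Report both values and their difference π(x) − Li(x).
π(10613) = 1295;  Li(10613) ≈ 1312.48;  π(x) − Li(x) ≈ -17.48.

Direct count of primes ≤ 10613 gives π(10613) = 1295. Numerical evaluation of the logarithmic integral gives Li(10613) ≈ 1312.48. The difference π(x) − Li(x) ≈ -17.48 is typically negative for small/moderate x (Li(x) overestimates), though Littlewood's theorem shows this sign changes infinitely often.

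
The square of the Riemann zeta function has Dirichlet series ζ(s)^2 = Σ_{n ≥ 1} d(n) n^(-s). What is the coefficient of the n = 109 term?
d(109) = 2

ζ(s)^2 = (Σ 1/m^s)(Σ 1/k^s). The coefficient of 1/n^s in the product is the number of ordered pairs (m, k) with mk = n, which equals d(n). For n = 109, divisors are [1, 109], so d(109) = 2.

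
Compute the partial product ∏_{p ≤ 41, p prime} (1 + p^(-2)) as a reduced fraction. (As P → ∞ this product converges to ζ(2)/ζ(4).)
∏ = 15660474728144000000/10354486835212066701

The primes p ≤ 41 are [2, 3, 5, 7, 11, 13, 17, 19, 23, 29, 31, 37, 41]. For each, (1 + 1/p^2) = (p^2 + 1)/p^2. Multiplying these fractions over p ∈ [2, 3, 5, 7, 11, 13, 17, 19, 23, 29, 31, 37, 41] gives 15660474728144000000/10354486835212066701. (In the limit P → ∞ this tends to ζ(2)/ζ(4).)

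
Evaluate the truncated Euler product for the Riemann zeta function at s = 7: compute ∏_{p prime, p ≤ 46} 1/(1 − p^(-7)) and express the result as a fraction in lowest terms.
∏ = 45646702807467713699372033067809267220048714619200580949120845685181752370766160993819090186875/45268741527906747399557358241617585589782139439825822687873840391576296184501153303048882388992

The primes p ≤ 46 are [2, 3, 5, 7, 11, 13, 17, 19, 23, 29, 31, 37, 41, 43]. For each prime, (1 − 1/p^7)^(-1) = p^7 / (p^7 − 1). The product is (1 − 1/2^7)^(-1), (1 − 1/3^7)^(-1), (1 − 1/5^7)^(-1), (1 − 1/7^7)^(-1), (1 − 1/11^7)^(-1), (1 − 1/13^7)^(-1), (1 − 1/17^7)^(-1), (1 − 1/19^7)^(-1), (1 − 1/23^7)^(-1), (1 − 1/29^7)^(-1), (1 − 1/31^7)^(-1), (1 − 1/37^7)^(-1), (1 − 1/41^7)^(-1), (1 − 1/43^7)^(-1) = ∏ p^7 / (p^7 − 1) = 45646702807467713699372033067809267220048714619200580949120845685181752370766160993819090186875/45268741527906747399557358241617585589782139439825822687873840391576296184501153303048882388992.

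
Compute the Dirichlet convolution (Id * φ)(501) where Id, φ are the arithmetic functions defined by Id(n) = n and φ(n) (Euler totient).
(Id * φ)(501) = 1665

Divisors of 501: [1, 3, 167, 501]. For each d | 501:
  d = 1: Id(1) · φ(501/1) = 1 · 332 = 332
  d = 3: Id(3) · φ(501/3) = 3 · 166 = 498
  d = 167: Id(167) · φ(501/167) = 167 · 2 = 334
  d = 501: Id(501) · φ(501/501) = 501 · 1 = 501
Summing: (Id * φ)(501) = 332 + 498 + 334 + 501 = 1665.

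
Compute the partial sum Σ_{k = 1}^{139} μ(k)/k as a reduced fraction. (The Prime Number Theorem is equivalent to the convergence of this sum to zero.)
Σ μ(k)/k = -149232714064150937862643507545628954127995759701627353/10014646650599190067509233131649940057366334653200433090

Values of μ(k) for 1 ≤ k ≤ 139: μ(1) = 1, μ(2) = -1, μ(3) = -1, μ(5) = -1, μ(6) = 1, μ(7) = -1, μ(10) = 1, μ(11) = -1, μ(13) = -1, μ(14) = 1, μ(15) = 1, μ(17) = -1, μ(19) = -1, μ(21) = 1, μ(22) = 1, μ(23) = -1, μ(26) = 1, μ(29) = -1, μ(30) = -1, μ(31) = -1, μ(33) = 1, μ(34) = 1, μ(35) = 1, μ(37) = -1, μ(38) = 1, μ(39) = 1, μ(41) = -1, μ(42) = -1, μ(43) = -1, μ(46) = 1, μ(47) = -1, μ(51) = 1, μ(53) = -1, μ(55) = 1, μ(57) = 1, μ(58) = 1, μ(59) = -1, μ(61) = -1, μ(62) = 1, μ(65) = 1, μ(66) = -1, μ(67) = -1, μ(69) = 1, μ(70) = -1, μ(71) = -1, μ(73) = -1, μ(74) = 1, μ(77) = 1, μ(78) = -1, μ(79) = -1, μ(82) = 1, μ(83) = -1, μ(85) = 1, μ(86) = 1, μ(87) = 1, μ(89) = -1, μ(91) = 1, μ(93) = 1, μ(94) = 1, μ(95) = 1, μ(97) = -1, μ(101) = -1, μ(102) = -1, μ(103) = -1, μ(105) = -1, μ(106) = 1, μ(107) = -1, μ(109) = -1, μ(110) = -1, μ(111) = 1, μ(113) = -1, μ(114) = -1, μ(115) = 1, μ(118) = 1, μ(119) = 1, μ(122) = 1, μ(123) = 1, μ(127) = -1, μ(129) = 1, μ(130) = -1, μ(131) = -1, μ(133) = 1, μ(134) = 1, μ(137) = -1, μ(138) = -1, μ(139) = -1, with μ = 0 on non-squarefree integers. Summing μ(k)/k for k where μ(k) ≠ 0 gives -149232714064150937862643507545628954127995759701627353/10014646650599190067509233131649940057366334653200433090 ≈ -0.0149. (PNT ⟺ this sum → 0 as n → ∞.)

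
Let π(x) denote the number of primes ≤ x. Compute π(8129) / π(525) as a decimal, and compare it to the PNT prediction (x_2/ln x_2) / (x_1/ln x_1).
π(8129)/π(525) = 1022/99 ≈ 10.3232;  PNT prediction ≈ 10.7719.

π(525) = 99 and π(8129) = 1022, so π(8129)/π(525) ≈ 10.3232. The PNT-predicted ratio is (8129/ln(8129)) / (525/ln(525)) ≈ 10.7719. The two agree to within a few percent, as expected.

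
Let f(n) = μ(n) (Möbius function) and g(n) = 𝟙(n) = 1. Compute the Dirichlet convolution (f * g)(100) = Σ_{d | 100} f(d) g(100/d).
(μ * 𝟙)(100) = 0

Divisors of 100: [1, 2, 4, 5, 10, 20, 25, 50, 100]. For each d | 100:
  d = 1: μ(1) · 𝟙(100/1) = 1 · 1 = 1
  d = 2: μ(2) · 𝟙(100/2) = -1 · 1 = -1
  d = 4: μ(4) · 𝟙(100/4) = 0 · 1 = 0
  d = 5: μ(5) · 𝟙(100/5) = -1 · 1 = -1
  d = 10: μ(10) · 𝟙(100/10) = 1 · 1 = 1
  d = 20: μ(20) · 𝟙(100/20) = 0 · 1 = 0
  d = 25: μ(25) · 𝟙(100/25) = 0 · 1 = 0
  d = 50: μ(50) · 𝟙(100/50) = 0 · 1 = 0
  d = 100: μ(100) · 𝟙(100/100) = 0 · 1 = 0
Summing: (μ * 𝟙)(100) = 1 + -1 + 0 + -1 + 1 + 0 + 0 + 0 + 0 = 0.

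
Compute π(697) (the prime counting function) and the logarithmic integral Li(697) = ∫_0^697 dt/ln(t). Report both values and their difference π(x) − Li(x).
π(697) = 125;  Li(697) ≈ 132.63;  π(x) − Li(x) ≈ -7.63.

Direct count of primes ≤ 697 gives π(697) = 125. Numerical evaluation of the logarithmic integral gives Li(697) ≈ 132.63. The difference π(x) − Li(x) ≈ -7.63 is typically negative for small/moderate x (Li(x) overestimates), though Littlewood's theorem shows this sign changes infinitely often.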